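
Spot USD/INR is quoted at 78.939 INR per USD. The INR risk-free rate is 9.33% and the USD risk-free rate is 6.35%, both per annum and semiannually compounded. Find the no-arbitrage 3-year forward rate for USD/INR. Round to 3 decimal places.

86.031

By covered interest parity, F = S · (1+r_INR/2)^(2T) / (1+r_USD/2)^(2T)
= 78.939 × 1.314646 / 1.206276 = 78.939 × 1.089838
F = 86.031 INR per USD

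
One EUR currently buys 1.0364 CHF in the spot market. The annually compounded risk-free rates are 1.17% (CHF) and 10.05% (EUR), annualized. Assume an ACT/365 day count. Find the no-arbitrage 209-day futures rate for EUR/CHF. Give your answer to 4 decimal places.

0.9877

By covered interest parity, F = S · (1+r_CHF)^T / (1+r_EUR)^T
= 1.0364 × 1.006683 / 1.056366 = 1.0364 × 0.952968
F = 0.9877 CHF per EUR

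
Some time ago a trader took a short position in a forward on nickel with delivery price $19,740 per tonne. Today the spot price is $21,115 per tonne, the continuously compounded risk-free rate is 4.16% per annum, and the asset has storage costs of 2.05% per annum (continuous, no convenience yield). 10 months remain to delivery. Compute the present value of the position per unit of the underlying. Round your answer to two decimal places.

Current fair forward for the remaining 10 months: F = S·e^((r + u)·T), (r + u) = 0.0416 + 0.0205 = 0.0621
F = 21115 · e^(0.0621 × 10/12) = 21115 × 1.05311243 = 22236.4690
Value of long forward = (F − K)·e^(−rT) = (22236.4690 − 19740) · e^(−0.0416·10/12)
= 2496.4690 × 0.96592734 = 2411.41
Short position value = −(long value) = -$2411.41

-$2411.41 per tonne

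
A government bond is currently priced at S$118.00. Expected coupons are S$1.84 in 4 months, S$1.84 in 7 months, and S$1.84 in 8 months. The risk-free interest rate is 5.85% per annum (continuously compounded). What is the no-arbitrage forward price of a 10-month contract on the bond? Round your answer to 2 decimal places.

PV(coupons) I = 1.84·e^(−0.0585·4/12) + 1.84·e^(−0.0585·7/12) + 1.84·e^(−0.0585·8/12)
I = 1.8045 + 1.7783 + 1.7696 = 5.3524
F = (S − I)·e^(rT) = (118.00 − 5.3524) · e^(0.0585·10/12)
= 112.6476 · e^0.048750 = 112.6476 × 1.049958 = S$118.28

S$118.28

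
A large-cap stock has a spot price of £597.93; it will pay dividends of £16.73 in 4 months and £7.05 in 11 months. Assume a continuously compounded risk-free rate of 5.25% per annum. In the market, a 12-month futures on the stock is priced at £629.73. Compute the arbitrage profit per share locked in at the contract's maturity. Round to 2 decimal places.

PV(dividends) I = 16.73·e^(−0.0525·4/12) + 7.05·e^(−0.0525·11/12) = 23.1585
Fair futures F* = (S − I)·e^(rT) = (597.93 − 23.1585)·e^0.052500 = 574.7715 × 1.053903 = 605.7534
Market £629.73 > fair 605.7534: forward overpriced → cash-and-carry (borrow at r, buy the stock and collect the dividends, short the forward).
Profit at T = |F_mkt − F*| = |629.73 − 605.7534| = £23.98 per share

£23.98 per share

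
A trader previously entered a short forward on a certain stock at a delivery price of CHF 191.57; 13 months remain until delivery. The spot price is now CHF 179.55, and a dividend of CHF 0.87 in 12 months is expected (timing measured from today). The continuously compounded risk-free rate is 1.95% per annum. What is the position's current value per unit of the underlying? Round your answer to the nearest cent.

PV(remaining dividends) I = 0.87·e^(−0.0195·12/12) = 0.8532
Current forward F = (S − I)·e^(rT) = (179.55 − 0.8532)·e^(0.0195·13/12) = 178.6968 × 1.021350 = 182.5120
Value (long) = (F − K)·e^(−rT) = (182.5120 − 191.57) × 0.979097 = -8.8687
Short position value = −(long value) = CHF 8.87

CHF 8.87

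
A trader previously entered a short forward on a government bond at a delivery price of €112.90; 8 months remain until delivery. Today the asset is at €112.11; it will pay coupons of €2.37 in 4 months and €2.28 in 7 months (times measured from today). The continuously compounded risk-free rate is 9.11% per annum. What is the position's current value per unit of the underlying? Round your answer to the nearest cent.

-€1.40

PV(remaining coupons) I = 2.37·e^(−0.0911·4/12) + 2.28·e^(−0.0911·7/12) = 4.4611
Current forward F = (S − I)·e^(rT) = (112.11 − 4.4611)·e^(0.0911·8/12) = 107.6489 × 1.062616 = 114.3894
Value (long) = (F − K)·e^(−rT) = (114.3894 − 112.90) × 0.941074 = 1.4016
Short position value = −(long value) = -€1.40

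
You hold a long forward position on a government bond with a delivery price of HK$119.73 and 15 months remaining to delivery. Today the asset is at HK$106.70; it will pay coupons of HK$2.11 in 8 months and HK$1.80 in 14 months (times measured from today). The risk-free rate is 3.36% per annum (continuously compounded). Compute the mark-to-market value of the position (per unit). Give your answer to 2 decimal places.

-HK$11.90

PV(remaining coupons) I = 2.11·e^(−0.0336·8/12) + 1.80·e^(−0.0336·14/12) = 3.7941
Current forward F = (S − I)·e^(rT) = (106.70 − 3.7941)·e^(0.0336·15/12) = 102.9059 × 1.042894 = 107.3199
Value (long) = (F − K)·e^(−rT) = (107.3199 − 119.73) × 0.958870 = -11.8997
Value = -HK$11.90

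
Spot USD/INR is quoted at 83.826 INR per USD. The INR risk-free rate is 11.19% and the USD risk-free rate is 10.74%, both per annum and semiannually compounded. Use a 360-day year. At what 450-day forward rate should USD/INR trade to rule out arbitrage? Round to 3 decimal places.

84.274

By covered interest parity, F = S · (1+r_INR/2)^(2T) / (1+r_USD/2)^(2T)
= 83.826 × 1.145799 / 1.139705 = 83.826 × 1.005347
F = 84.274 INR per USD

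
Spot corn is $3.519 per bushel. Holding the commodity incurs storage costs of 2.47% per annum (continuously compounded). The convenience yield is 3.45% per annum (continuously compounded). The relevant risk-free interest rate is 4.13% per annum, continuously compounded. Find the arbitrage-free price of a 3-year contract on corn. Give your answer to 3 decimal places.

$3.868 per bushel

Net carry = r + u − y = 0.0413 + 0.0247 − 0.0345 = 0.0315
F = S·e^((r+u−y)T) = 3.519 · e^(0.0315 × 3) = 3.519 · e^0.094500
= 3.519 × 1.099109 = $3.868 per bushel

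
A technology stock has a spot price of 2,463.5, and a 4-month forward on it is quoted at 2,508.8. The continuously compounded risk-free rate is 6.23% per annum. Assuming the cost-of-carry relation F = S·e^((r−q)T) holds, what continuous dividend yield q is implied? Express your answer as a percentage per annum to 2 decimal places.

0.76%

From F = S·e^((r−q)T): (r − q) = ln(F/S)/T
ln(2508.8/2463.5) = ln(1.018388) = 0.018221
(r − q) = 0.018221 / (4/12) = 0.054663
q = r − ln(F/S)/T = 0.0623 − 0.054663 = 0.007637
q = 0.76%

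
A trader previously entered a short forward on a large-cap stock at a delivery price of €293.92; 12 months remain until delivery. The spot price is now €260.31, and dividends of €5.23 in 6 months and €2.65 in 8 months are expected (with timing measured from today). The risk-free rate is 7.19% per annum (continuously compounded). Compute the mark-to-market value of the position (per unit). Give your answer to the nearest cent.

PV(remaining dividends) I = 5.23·e^(−0.0719·6/12) + 2.65·e^(−0.0719·8/12) = 7.5713
Current forward F = (S − I)·e^(rT) = (260.31 − 7.5713)·e^(0.0719·12/12) = 252.7387 × 1.074548 = 271.5799
Value (long) = (F − K)·e^(−rT) = (271.5799 − 293.92) × 0.930624 = -20.7902
Short position value = −(long value) = €20.79

€20.79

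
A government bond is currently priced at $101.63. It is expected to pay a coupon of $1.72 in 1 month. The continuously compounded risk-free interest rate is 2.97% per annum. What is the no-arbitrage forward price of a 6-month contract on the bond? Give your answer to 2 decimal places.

PV(coupons) I = 1.72·e^(−0.0297·1/12)
I = 1.7157
F = (S − I)·e^(rT) = (101.63 − 1.7157) · e^(0.0297·6/12)
= 99.9143 · e^0.014850 = 99.9143 × 1.014961 = $101.41

$101.41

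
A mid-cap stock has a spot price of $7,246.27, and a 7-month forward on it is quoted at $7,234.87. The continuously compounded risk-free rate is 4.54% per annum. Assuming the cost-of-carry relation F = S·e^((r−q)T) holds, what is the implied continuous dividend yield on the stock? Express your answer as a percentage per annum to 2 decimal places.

From F = S·e^((r−q)T): (r − q) = ln(F/S)/T
ln(7234.87/7246.27) = ln(0.998427) = -0.001574
(r − q) = -0.001574 / (7/12) = -0.002698
q = r − ln(F/S)/T = 0.0454 + 0.002698 = 0.048098
q = 4.81%

4.81%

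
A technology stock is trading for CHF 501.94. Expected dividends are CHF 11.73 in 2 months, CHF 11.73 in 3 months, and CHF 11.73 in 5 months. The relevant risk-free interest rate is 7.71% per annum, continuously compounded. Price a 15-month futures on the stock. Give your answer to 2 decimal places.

CHF 514.79

PV(dividends) I = 11.73·e^(−0.0771·2/12) + 11.73·e^(−0.0771·3/12) + 11.73·e^(−0.0771·5/12)
I = 11.5802 + 11.5061 + 11.3592 = 34.4455
F = (S − I)·e^(rT) = (501.94 − 34.4455) · e^(0.0771·15/12)
= 467.4945 · e^0.096375 = 467.4945 × 1.101172 = CHF 514.79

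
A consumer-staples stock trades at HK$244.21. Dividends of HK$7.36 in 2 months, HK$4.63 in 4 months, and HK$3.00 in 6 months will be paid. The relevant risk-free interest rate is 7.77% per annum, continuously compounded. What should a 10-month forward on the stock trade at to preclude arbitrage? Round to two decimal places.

PV(dividends) I = 7.36·e^(−0.0777·2/12) + 4.63·e^(−0.0777·4/12) + 3.00·e^(−0.0777·6/12)
I = 7.2653 + 4.5116 + 2.8857 = 14.6626
F = (S − I)·e^(rT) = (244.21 − 14.6626) · e^(0.0777·10/12)
= 229.5474 · e^0.064750 = 229.5474 × 1.066892 = HK$244.90

HK$244.90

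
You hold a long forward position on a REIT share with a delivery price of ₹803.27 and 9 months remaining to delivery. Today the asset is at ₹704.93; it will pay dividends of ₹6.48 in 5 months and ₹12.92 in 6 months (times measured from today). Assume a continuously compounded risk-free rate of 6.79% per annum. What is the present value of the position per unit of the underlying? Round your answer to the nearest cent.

PV(remaining dividends) I = 6.48·e^(−0.0679·5/12) + 12.92·e^(−0.0679·6/12) = 18.7880
Current forward F = (S − I)·e^(rT) = (704.93 − 18.7880)·e^(0.0679·9/12) = 686.1420 × 1.052244 = 721.9888
Value (long) = (F − K)·e^(−rT) = (721.9888 − 803.27) × 0.950350 = -77.2456
Value = -₹77.25

-₹77.25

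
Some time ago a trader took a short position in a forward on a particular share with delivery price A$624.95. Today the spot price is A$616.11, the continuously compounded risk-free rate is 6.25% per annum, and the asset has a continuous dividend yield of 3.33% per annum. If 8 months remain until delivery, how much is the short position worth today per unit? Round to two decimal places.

-A$3.14

Current fair forward for the remaining 8 months: F = S·e^((r − q)·T), (r − q) = 0.0625 − 0.0333 = 0.0292
F = 616.11 · e^(0.0292 × 8/12) = 616.11 × 1.019657 = 628.2209
Value of long forward = (F − K)·e^(−rT) = (628.2209 − 624.95) · e^(−0.0625·8/12)
= 3.2709 × 0.959189 = 3.14
Short position value = −(long value) = -A$3.14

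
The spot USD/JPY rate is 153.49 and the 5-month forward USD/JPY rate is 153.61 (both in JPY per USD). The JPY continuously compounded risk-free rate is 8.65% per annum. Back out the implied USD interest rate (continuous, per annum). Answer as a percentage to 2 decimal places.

8.46%

F = S·e^((r_JPY − r_USD)T) ⇒ r_USD = r_JPY − ln(F/S)/T
ln(153.61/153.49) = 0.000782; /(5/12) = 0.001877
r_USD = 0.0865 − 0.001877 = 0.084623
r_USD = 8.46%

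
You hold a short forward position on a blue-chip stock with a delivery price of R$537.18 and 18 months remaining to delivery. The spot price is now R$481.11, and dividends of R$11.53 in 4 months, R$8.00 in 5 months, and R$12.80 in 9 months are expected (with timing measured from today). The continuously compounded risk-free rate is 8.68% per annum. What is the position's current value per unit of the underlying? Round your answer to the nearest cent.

R$21.40

PV(remaining dividends) I = 11.53·e^(−0.0868·4/12) + 8.00·e^(−0.0868·5/12) + 12.80·e^(−0.0868·9/12) = 30.9103
Current forward F = (S − I)·e^(rT) = (481.11 − 30.9103)·e^(0.0868·18/12) = 450.1997 × 1.139056 = 512.8027
Value (long) = (F − K)·e^(−rT) = (512.8027 − 537.18) × 0.877920 = -21.4013
Short position value = −(long value) = R$21.40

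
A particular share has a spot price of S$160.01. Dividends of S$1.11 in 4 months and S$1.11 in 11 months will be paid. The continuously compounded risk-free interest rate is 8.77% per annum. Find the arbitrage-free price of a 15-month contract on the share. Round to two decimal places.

S$176.20

PV(dividends) I = 1.11·e^(−0.0877·4/12) + 1.11·e^(−0.0877·11/12)
I = 1.0780 + 1.0243 = 2.1023
F = (S − I)·e^(rT) = (160.01 − 2.1023) · e^(0.0877·15/12)
= 157.9077 · e^0.109625 = 157.9077 × 1.115860 = S$176.20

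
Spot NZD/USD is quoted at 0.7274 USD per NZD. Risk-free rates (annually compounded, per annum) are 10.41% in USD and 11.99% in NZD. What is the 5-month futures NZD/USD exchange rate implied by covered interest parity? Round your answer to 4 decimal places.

By covered interest parity, F = S · (1+r_USD)^T / (1+r_NZD)^T
= 0.7274 × 1.042126 / 1.048314 = 0.7274 × 0.994097
F = 0.7231 USD per NZD

0.7231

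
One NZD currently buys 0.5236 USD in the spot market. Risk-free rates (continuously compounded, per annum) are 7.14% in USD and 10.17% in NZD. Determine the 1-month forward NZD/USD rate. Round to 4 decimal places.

F = S·e^((r_USD − r_NZD)T) = 0.5236 · e^((0.0714 − 0.1017) × 1/12)
= 0.5236 · e^-0.002525 = 0.5236 × 0.997478
F = 0.5223 USD per NZD

0.5223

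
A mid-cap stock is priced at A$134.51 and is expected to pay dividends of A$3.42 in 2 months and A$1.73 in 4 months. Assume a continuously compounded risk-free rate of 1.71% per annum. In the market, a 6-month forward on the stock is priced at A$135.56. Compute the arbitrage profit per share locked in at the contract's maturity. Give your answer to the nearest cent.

A$5.07 per share

PV(dividends) I = 3.42·e^(−0.0171·2/12) + 1.73·e^(−0.0171·4/12) = 5.1304
Fair forward F* = (S − I)·e^(rT) = (134.51 − 5.1304)·e^0.008550 = 129.3796 × 1.008587 = 130.4906
Market A$135.56 > fair 130.4906: forward overpriced → cash-and-carry (borrow at r, buy the stock and collect the dividends, short the forward).
Profit at T = |F_mkt − F*| = |135.56 − 130.4906| = A$5.07 per share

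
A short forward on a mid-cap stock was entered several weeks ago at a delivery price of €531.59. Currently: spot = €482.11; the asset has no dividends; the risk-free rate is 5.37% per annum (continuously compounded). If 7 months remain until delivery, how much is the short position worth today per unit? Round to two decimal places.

Current fair forward for the remaining 7 months: F = S·e^(r·T), r = 0.0537
F = 482.11 · e^(0.0537 × 7/12) = 482.11 × 1.031821 = 497.4512
Value of long forward = (F − K)·e^(−rT) = (497.4512 − 531.59) · e^(−0.0537·7/12)
= -34.1388 × 0.969161 = -33.09
Short position value = −(long value) = €33.09

€33.09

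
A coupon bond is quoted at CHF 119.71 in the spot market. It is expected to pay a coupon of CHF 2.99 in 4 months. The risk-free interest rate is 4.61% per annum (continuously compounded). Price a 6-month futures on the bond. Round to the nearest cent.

PV(coupons) I = 2.99·e^(−0.0461·4/12)
I = 2.9444
F = (S − I)·e^(rT) = (119.71 − 2.9444) · e^(0.0461·6/12)
= 116.7656 · e^0.023050 = 116.7656 × 1.023318 = CHF 119.49

CHF 119.49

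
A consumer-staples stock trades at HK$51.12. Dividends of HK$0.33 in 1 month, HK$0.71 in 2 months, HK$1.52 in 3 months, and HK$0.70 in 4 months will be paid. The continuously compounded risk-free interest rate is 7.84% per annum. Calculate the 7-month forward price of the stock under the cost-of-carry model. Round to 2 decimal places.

PV(dividends) I = 0.33·e^(−0.0784·1/12) + 0.71·e^(−0.0784·2/12) + 1.52·e^(−0.0784·3/12) + 0.70·e^(−0.0784·4/12)
I = 0.3279 + 0.7008 + 1.4905 + 0.6819 = 3.2011
F = (S − I)·e^(rT) = (51.12 − 3.2011) · e^(0.0784·7/12)
= 47.9189 · e^0.045733 = 47.9189 × 1.046795 = HK$50.16

HK$50.16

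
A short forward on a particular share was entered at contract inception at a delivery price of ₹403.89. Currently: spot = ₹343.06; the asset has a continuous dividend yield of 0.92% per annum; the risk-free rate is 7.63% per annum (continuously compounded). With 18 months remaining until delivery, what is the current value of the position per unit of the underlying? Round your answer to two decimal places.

Current fair forward for the remaining 18 months: F = S·e^((r − q)·T), (r − q) = 0.0763 − 0.0092 = 0.0671
F = 343.06 · e^(0.0671 × 18/12) = 343.06 × 1.105890 = 379.3866
Value of long forward = (F − K)·e^(−rT) = (379.3866 − 403.89) · e^(−0.0763·18/12)
= -24.5034 × 0.891857 = -21.85
Short position value = −(long value) = ₹21.85

₹21.85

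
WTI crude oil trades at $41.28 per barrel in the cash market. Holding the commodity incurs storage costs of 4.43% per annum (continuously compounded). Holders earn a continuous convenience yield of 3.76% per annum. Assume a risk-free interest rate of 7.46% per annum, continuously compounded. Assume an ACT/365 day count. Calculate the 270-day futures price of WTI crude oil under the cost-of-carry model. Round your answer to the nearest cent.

$43.84 per barrel

Net carry = r + u − y = 0.0746 + 0.0443 − 0.0376 = 0.0813
F = S·e^((r+u−y)T) = 41.28 · e^(0.0813 × 270/365) = 41.28 · e^0.060140
= 41.28 × 1.061985 = $43.84 per barrel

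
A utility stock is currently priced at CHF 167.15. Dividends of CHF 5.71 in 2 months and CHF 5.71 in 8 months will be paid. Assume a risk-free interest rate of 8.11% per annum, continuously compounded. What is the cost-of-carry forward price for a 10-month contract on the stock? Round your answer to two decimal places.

PV(dividends) I = 5.71·e^(−0.0811·2/12) + 5.71·e^(−0.0811·8/12)
I = 5.6333 + 5.4095 = 11.0428
F = (S − I)·e^(rT) = (167.15 − 11.0428) · e^(0.0811·10/12)
= 156.1072 · e^0.067583 = 156.1072 × 1.069919 = CHF 167.02

CHF 167.02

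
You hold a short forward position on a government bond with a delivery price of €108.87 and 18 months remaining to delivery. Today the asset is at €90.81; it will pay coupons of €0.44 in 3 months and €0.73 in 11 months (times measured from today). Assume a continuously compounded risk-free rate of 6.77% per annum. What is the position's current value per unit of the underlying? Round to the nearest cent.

€8.67

PV(remaining coupons) I = 0.44·e^(−0.0677·3/12) + 0.73·e^(−0.0677·11/12) = 1.1187
Current forward F = (S − I)·e^(rT) = (90.81 − 1.1187)·e^(0.0677·18/12) = 89.6913 × 1.106885 = 99.2780
Value (long) = (F − K)·e^(−rT) = (99.2780 − 108.87) × 0.903436 = -8.6658
Short position value = −(long value) = €8.67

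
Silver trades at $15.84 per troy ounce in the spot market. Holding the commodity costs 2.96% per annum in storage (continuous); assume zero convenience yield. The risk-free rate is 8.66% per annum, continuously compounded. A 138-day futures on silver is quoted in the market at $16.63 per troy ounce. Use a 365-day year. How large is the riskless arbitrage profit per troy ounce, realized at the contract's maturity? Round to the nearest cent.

$0.08 per troy ounce

Fair futures: F* = S·e^(carry·T), with carry = (r + u) = 0.0866 + 0.0296 = 0.1162
F* = 15.84 · e^(0.1162 × 138/365) = 15.84 · e^0.043933 = 15.84 × 1.044912 = $16.5514
Market $16.63 > fair $16.5514: forward overpriced → cash-and-carry (buy spot, short the forward).
At maturity, profit = |F_mkt − F*| = |16.63 − 16.5514| = $0.08 per troy ounce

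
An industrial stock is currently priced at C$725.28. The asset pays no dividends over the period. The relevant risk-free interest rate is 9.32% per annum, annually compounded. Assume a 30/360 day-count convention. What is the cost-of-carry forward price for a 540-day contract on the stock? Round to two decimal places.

C$829.00

F = S · (1+r)^T
= 725.28 × 1.143008
F = C$829.00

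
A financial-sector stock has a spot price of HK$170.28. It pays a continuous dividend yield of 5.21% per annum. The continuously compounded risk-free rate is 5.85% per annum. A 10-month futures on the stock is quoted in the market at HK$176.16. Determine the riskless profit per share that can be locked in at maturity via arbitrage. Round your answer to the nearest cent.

HK$4.97 per share

Fair futures: F* = S·e^(carry·T), with carry = (r − q) = 0.0585 − 0.0521 = 0.0064
F* = 170.28 · e^(0.0064 × 10/12) = 170.28 · e^0.005333 = 170.28 × 1.005347 = HK$171.1905
Market HK$176.16 > fair HK$171.1905: forward overpriced → cash-and-carry (buy spot, short the forward).
At maturity, profit = |F_mkt − F*| = |176.16 − 171.1905| = HK$4.97 per share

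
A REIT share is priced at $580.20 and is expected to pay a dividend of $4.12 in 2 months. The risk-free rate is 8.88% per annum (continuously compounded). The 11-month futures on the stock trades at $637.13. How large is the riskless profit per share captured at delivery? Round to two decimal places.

PV(dividends) I = 4.12·e^(−0.0888·2/12) = 4.0595
Fair futures F* = (S − I)·e^(rT) = (580.20 − 4.0595)·e^0.081400 = 576.1405 × 1.084805 = 625.0001
Market $637.13 > fair 625.0001: forward overpriced → cash-and-carry (borrow at r, buy the stock and collect the dividends, short the forward).
Profit at T = |F_mkt − F*| = |637.13 − 625.0001| = $12.13 per share

$12.13 per share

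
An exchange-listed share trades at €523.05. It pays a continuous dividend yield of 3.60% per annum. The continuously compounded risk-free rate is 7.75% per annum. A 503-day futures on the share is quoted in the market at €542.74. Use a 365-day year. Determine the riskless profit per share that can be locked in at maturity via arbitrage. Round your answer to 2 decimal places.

Fair futures: F* = S·e^(carry·T), with carry = (r − q) = 0.0775 − 0.0360 = 0.0415
F* = 523.05 · e^(0.0415 × 503/365) = 523.05 · e^0.057190 = 523.05 × 1.058857 = €553.8352
Market €542.74 < fair €553.8352: forward underpriced → reverse cash-and-carry (short spot, go long the forward).
At maturity, profit = |F_mkt − F*| = |542.74 − 553.8352| = €11.10 per share

€11.10 per share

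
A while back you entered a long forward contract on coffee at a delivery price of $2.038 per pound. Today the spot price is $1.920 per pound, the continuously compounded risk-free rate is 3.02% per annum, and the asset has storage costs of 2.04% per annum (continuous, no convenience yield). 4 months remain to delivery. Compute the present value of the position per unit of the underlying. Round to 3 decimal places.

-$0.084 per pound

Current fair forward for the remaining 4 months: F = S·e^((r + u)·T), (r + u) = 0.0302 + 0.0204 = 0.0506
F = 1.920 · e^(0.0506 × 4/12) = 1.920 × 1.017010 = 1.9527
Value of long forward = (F − K)·e^(−rT) = (1.9527 − 2.038) · e^(−0.0302·4/12)
= -0.0853 × 0.989984 = -0.084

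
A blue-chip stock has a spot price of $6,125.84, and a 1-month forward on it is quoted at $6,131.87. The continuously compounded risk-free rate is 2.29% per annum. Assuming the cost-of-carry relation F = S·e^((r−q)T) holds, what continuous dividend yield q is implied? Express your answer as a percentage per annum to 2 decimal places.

1.11%

From F = S·e^((r−q)T): (r − q) = ln(F/S)/T
ln(6131.87/6125.84) = ln(1.000984) = 0.000984
(r − q) = 0.000984 / (1/12) = 0.011808
q = r − ln(F/S)/T = 0.0229 − 0.011808 = 0.011092
q = 1.11%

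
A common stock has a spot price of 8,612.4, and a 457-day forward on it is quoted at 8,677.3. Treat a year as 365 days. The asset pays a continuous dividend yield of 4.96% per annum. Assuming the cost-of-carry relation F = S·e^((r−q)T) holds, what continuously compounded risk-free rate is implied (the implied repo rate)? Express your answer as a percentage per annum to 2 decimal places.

From F = S·e^((r−q)T): (r − q) = ln(F/S)/T
ln(8677.3/8612.4) = ln(1.007536) = 0.007508
(r − q) = 0.007508 / (457/365) = 0.005997
r = ln(F/S)/T + q = 0.005997 + 0.0496 = 0.055597
r = 5.56%

5.56%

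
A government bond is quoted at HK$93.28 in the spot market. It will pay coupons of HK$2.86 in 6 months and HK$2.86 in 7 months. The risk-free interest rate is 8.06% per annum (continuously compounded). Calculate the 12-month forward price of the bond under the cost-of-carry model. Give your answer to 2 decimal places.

PV(coupons) I = 2.86·e^(−0.0806·6/12) + 2.86·e^(−0.0806·7/12)
I = 2.7470 + 2.7286 = 5.4756
F = (S − I)·e^(rT) = (93.28 − 5.4756) · e^(0.0806·12/12)
= 87.8044 · e^0.080600 = 87.8044 × 1.083937 = HK$95.17

HK$95.17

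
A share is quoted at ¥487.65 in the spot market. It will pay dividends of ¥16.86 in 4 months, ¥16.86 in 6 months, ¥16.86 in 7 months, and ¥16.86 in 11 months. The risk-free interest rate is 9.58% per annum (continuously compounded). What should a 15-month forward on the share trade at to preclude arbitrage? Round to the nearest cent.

PV(dividends) I = 16.86·e^(−0.0958·4/12) + 16.86·e^(−0.0958·6/12) + 16.86·e^(−0.0958·7/12) + 16.86·e^(−0.0958·11/12)
I = 16.3301 + 16.0714 + 15.9436 + 15.4426 = 63.7877
F = (S − I)·e^(rT) = (487.65 − 63.7877) · e^(0.0958·15/12)
= 423.8623 · e^0.119750 = 423.8623 × 1.127215 = ¥477.78

¥477.78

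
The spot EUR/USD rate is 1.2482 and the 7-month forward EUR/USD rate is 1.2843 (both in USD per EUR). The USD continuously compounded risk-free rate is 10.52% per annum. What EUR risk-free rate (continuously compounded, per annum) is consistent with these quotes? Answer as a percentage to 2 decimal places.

F = S·e^((r_USD − r_EUR)T) ⇒ r_EUR = r_USD − ln(F/S)/T
ln(1.2843/1.2482) = 0.028511; /(7/12) = 0.048876
r_EUR = 0.1052 − 0.048876 = 0.056324
r_EUR = 5.63%

5.63%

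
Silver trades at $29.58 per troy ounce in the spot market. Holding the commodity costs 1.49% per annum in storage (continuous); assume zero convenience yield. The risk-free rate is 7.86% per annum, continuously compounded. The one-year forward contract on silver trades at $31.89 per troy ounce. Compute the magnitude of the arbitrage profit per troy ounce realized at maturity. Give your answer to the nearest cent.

Fair forward: F* = S·e^(carry·T), with carry = (r + u) = 0.0786 + 0.0149 = 0.0935
F* = 29.58 · e^(0.0935 × 12/12) = 29.58 · e^0.093500 = 29.58 × 1.098011 = $32.4792
Market $31.89 < fair $32.4792: forward underpriced → reverse cash-and-carry (short spot, go long the forward).
At maturity, profit = |F_mkt − F*| = |31.89 − 32.4792| = $0.59 per troy ounce

$0.59 per troy ounce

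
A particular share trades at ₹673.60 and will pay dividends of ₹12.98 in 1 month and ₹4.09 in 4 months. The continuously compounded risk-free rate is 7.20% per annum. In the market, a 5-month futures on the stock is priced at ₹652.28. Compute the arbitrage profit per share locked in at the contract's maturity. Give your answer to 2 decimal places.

₹24.42 per share

PV(dividends) I = 12.98·e^(−0.0720·1/12) + 4.09·e^(−0.0720·4/12) = 16.8954
Fair futures F* = (S − I)·e^(rT) = (673.60 − 16.8954)·e^0.030000 = 656.7046 × 1.030455 = 676.7045
Market ₹652.28 < fair 676.7045: forward underpriced → reverse cash-and-carry (short the stock, invest proceeds at r, pay the dividends, go long the forward).
Profit at T = |F_mkt − F*| = |652.28 − 676.7045| = ₹24.42 per share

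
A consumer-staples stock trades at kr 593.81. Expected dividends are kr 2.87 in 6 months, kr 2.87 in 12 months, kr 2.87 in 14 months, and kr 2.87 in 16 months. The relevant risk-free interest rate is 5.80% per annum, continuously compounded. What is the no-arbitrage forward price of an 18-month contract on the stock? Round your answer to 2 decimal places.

PV(dividends) I = 2.87·e^(−0.0580·6/12) + 2.87·e^(−0.0580·12/12) + 2.87·e^(−0.0580·14/12) + 2.87·e^(−0.0580·16/12)
I = 2.7880 + 2.7083 + 2.6822 + 2.6564 = 10.8349
F = (S − I)·e^(rT) = (593.81 − 10.8349) · e^(0.0580·18/12)
= 582.9751 · e^0.087000 = 582.9751 × 1.090897 = kr 635.97

kr 635.97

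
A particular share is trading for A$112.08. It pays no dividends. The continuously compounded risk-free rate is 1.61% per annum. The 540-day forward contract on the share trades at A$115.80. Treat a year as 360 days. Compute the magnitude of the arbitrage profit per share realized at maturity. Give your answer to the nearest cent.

Fair forward: F* = S·e^(carry·T), with carry = r = 0.0161
F* = 112.08 · e^(0.0161 × 540/360) = 112.08 · e^0.024150 = 112.08 × 1.024444 = A$114.8197
Market A$115.80 > fair A$114.8197: forward overpriced → cash-and-carry (buy spot, short the forward).
At maturity, profit = |F_mkt − F*| = |115.80 − 114.8197| = A$0.98 per share

A$0.98 per share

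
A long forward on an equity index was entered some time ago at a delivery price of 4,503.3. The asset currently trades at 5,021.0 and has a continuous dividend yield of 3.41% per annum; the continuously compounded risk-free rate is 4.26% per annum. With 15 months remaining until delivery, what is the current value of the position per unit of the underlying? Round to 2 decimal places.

Current fair forward for the remaining 15 months: F = S·e^((r − q)·T), (r − q) = 0.0426 − 0.0341 = 0.0085
F = 5021.0 · e^(0.0085 × 15/12) = 5021.0 × 1.01068165 = 5074.6326
Value of long forward = (F − K)·e^(−rT) = (5074.6326 − 4503.3) · e^(−0.0426·15/12)
= 571.3326 × 0.94814295 = 541.70

541.70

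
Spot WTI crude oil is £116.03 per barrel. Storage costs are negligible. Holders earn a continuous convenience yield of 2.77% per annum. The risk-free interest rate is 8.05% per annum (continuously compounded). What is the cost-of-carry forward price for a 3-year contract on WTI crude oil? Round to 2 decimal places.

£135.94 per barrel

Net carry = r + u − y = 0.0805 + 0.0000 − 0.0277 = 0.0528
F = S·e^((r+u−y)T) = 116.03 · e^(0.0528 × 3) = 116.03 · e^0.158400
= 116.03 × 1.171635 = £135.94 per barrel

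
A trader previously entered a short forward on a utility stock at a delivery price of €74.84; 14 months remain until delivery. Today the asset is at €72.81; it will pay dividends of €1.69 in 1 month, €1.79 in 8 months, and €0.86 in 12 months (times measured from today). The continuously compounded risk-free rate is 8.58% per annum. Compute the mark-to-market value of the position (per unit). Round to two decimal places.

PV(remaining dividends) I = 1.69·e^(−0.0858·1/12) + 1.79·e^(−0.0858·8/12) + 0.86·e^(−0.0858·12/12) = 4.1577
Current forward F = (S − I)·e^(rT) = (72.81 − 4.1577)·e^(0.0858·14/12) = 68.6523 × 1.105281 = 75.8801
Value (long) = (F − K)·e^(−rT) = (75.8801 − 74.84) × 0.904747 = 0.9410
Short position value = −(long value) = -€0.94

-€0.94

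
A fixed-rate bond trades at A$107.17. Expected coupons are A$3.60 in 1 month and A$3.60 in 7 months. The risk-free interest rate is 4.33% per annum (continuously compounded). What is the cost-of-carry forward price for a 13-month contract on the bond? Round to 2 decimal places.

PV(coupons) I = 3.60·e^(−0.0433·1/12) + 3.60·e^(−0.0433·7/12)
I = 3.5870 + 3.5102 = 7.0972
F = (S − I)·e^(rT) = (107.17 − 7.0972) · e^(0.0433·13/12)
= 100.0728 · e^0.046908 = 100.0728 × 1.048026 = A$104.88

A$104.88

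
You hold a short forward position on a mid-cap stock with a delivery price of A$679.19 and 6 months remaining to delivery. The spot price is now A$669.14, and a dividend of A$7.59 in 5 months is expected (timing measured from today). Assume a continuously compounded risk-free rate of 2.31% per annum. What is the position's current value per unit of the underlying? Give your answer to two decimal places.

A$9.77

PV(remaining dividends) I = 7.59·e^(−0.0231·5/12) = 7.5173
Current forward F = (S − I)·e^(rT) = (669.14 − 7.5173)·e^(0.0231·6/12) = 661.6227 × 1.011617 = 669.3088
Value (long) = (F − K)·e^(−rT) = (669.3088 − 679.19) × 0.988516 = -9.7677
Short position value = −(long value) = A$9.77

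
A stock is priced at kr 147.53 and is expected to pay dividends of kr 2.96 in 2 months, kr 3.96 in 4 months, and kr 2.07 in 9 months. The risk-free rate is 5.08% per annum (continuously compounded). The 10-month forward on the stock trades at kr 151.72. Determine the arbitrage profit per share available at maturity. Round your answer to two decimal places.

kr 7.01 per share

PV(dividends) I = 2.96·e^(−0.0508·2/12) + 3.96·e^(−0.0508·4/12) + 2.07·e^(−0.0508·9/12) = 8.8212
Fair forward F* = (S − I)·e^(rT) = (147.53 − 8.8212)·e^0.042333 = 138.7088 × 1.043242 = 144.7068
Market kr 151.72 > fair 144.7068: forward overpriced → cash-and-carry (borrow at r, buy the stock and collect the dividends, short the forward).
Profit at T = |F_mkt − F*| = |151.72 − 144.7068| = kr 7.01 per share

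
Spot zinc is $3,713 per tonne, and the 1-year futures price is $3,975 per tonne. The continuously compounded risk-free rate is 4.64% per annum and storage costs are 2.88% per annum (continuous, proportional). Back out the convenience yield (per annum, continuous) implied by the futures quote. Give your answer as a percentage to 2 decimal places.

0.70%

F = S·e^((r+u−y)T) ⇒ (r+u−y) = ln(F/S)/T
ln(3975/3713) = 0.068185; /T ⇒ 0.068185
y = r + u − ln(F/S)/T = 0.0464 + 0.0288 − 0.068185 = 0.007015
y = 0.70%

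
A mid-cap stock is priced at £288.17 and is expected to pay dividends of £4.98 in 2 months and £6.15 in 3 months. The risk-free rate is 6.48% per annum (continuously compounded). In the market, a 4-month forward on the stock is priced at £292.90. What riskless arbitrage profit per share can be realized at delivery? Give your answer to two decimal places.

£9.66 per share

PV(dividends) I = 4.98·e^(−0.0648·2/12) + 6.15·e^(−0.0648·3/12) = 10.9777
Fair forward F* = (S − I)·e^(rT) = (288.17 − 10.9777)·e^0.021600 = 277.1923 × 1.021835 = 283.2448
Market £292.90 > fair 283.2448: forward overpriced → cash-and-carry (borrow at r, buy the stock and collect the dividends, short the forward).
Profit at T = |F_mkt − F*| = |292.90 − 283.2448| = £9.66 per share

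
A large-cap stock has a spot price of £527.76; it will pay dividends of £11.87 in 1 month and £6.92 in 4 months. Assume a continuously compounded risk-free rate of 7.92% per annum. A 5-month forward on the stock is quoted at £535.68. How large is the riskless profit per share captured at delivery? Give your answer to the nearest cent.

£9.37 per share

PV(dividends) I = 11.87·e^(−0.0792·1/12) + 6.92·e^(−0.0792·4/12) = 18.5316
Fair forward F* = (S − I)·e^(rT) = (527.76 − 18.5316)·e^0.033000 = 509.2284 × 1.033551 = 526.3135
Market £535.68 > fair 526.3135: forward overpriced → cash-and-carry (borrow at r, buy the stock and collect the dividends, short the forward).
Profit at T = |F_mkt − F*| = |535.68 − 526.3135| = £9.37 per share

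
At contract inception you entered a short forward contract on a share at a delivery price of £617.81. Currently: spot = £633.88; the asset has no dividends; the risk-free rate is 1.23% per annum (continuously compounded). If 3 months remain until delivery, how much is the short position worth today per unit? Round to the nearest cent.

Current fair forward for the remaining 3 months: F = S·e^(r·T), r = 0.0123
F = 633.88 · e^(0.0123 × 3/12) = 633.88 × 1.003080 = 635.8324
Value of long forward = (F − K)·e^(−rT) = (635.8324 − 617.81) · e^(−0.0123·3/12)
= 18.0224 × 0.996930 = 17.97
Short position value = −(long value) = -£17.97

-£17.97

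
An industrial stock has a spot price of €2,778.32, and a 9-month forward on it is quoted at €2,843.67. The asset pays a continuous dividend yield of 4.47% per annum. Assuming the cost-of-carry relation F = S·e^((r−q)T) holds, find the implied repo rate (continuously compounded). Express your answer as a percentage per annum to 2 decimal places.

From F = S·e^((r−q)T): (r − q) = ln(F/S)/T
ln(2843.67/2778.32) = ln(1.023521) = 0.023249
(r − q) = 0.023249 / (9/12) = 0.030999
r = ln(F/S)/T + q = 0.030999 + 0.0447 = 0.075699
r = 7.57%

7.57%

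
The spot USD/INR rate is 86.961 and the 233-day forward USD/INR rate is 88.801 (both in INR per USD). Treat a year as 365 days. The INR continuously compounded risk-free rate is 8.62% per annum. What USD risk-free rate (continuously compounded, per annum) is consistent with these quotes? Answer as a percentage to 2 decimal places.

F = S·e^((r_INR − r_USD)T) ⇒ r_USD = r_INR − ln(F/S)/T
ln(88.801/86.961) = 0.020938; /(233/365) = 0.032800
r_USD = 0.0862 − 0.032800 = 0.053400
r_USD = 5.34%

5.34%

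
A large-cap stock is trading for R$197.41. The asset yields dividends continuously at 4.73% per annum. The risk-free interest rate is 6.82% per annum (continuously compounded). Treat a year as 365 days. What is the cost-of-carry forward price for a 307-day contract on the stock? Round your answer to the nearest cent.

R$200.91

F = S·e^((r − q)T) = 197.41 · e^((0.0682 − 0.0473) × 307/365)
= 197.41 · e^0.017579 = 197.41 × 1.017734
F = R$200.91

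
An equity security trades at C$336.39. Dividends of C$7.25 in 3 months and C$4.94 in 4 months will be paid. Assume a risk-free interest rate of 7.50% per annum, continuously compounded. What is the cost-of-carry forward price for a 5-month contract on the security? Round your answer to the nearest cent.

PV(dividends) I = 7.25·e^(−0.0750·3/12) + 4.94·e^(−0.0750·4/12)
I = 7.1153 + 4.8180 = 11.9333
F = (S − I)·e^(rT) = (336.39 − 11.9333) · e^(0.0750·5/12)
= 324.4567 · e^0.031250 = 324.4567 × 1.031743 = C$334.76

C$334.76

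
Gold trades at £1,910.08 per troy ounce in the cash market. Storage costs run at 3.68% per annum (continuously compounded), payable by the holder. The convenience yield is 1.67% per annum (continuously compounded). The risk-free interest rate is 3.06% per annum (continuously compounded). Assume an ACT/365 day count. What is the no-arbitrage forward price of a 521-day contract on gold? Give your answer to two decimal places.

£2,053.44 per troy ounce

Net carry = r + u − y = 0.0306 + 0.0368 − 0.0167 = 0.0507
F = S·e^((r+u−y)T) = 1910.08 · e^(0.0507 × 521/365) = 1910.08 · e^0.07236904
= 1910.08 × 1.07505201 = £2,053.44 per troy ounce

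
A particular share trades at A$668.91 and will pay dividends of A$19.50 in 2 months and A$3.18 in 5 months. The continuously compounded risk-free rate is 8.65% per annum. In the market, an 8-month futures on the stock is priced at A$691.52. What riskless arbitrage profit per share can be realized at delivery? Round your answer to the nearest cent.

PV(dividends) I = 19.50·e^(−0.0865·2/12) + 3.18·e^(−0.0865·5/12) = 22.2883
Fair futures F* = (S − I)·e^(rT) = (668.91 − 22.2883)·e^0.057667 = 646.6217 × 1.059362 = 685.0065
Market A$691.52 > fair 685.0065: forward overpriced → cash-and-carry (borrow at r, buy the stock and collect the dividends, short the forward).
Profit at T = |F_mkt − F*| = |691.52 − 685.0065| = A$6.51 per share

A$6.51 per share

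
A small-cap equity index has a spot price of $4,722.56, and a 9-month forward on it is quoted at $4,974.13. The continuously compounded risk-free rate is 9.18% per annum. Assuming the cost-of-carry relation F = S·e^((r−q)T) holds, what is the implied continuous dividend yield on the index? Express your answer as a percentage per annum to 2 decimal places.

From F = S·e^((r−q)T): (r − q) = ln(F/S)/T
ln(4974.13/4722.56) = ln(1.053270) = 0.051900
(r − q) = 0.051900 / (9/12) = 0.069200
q = r − ln(F/S)/T = 0.0918 − 0.069200 = 0.022600
q = 2.26%

2.26%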